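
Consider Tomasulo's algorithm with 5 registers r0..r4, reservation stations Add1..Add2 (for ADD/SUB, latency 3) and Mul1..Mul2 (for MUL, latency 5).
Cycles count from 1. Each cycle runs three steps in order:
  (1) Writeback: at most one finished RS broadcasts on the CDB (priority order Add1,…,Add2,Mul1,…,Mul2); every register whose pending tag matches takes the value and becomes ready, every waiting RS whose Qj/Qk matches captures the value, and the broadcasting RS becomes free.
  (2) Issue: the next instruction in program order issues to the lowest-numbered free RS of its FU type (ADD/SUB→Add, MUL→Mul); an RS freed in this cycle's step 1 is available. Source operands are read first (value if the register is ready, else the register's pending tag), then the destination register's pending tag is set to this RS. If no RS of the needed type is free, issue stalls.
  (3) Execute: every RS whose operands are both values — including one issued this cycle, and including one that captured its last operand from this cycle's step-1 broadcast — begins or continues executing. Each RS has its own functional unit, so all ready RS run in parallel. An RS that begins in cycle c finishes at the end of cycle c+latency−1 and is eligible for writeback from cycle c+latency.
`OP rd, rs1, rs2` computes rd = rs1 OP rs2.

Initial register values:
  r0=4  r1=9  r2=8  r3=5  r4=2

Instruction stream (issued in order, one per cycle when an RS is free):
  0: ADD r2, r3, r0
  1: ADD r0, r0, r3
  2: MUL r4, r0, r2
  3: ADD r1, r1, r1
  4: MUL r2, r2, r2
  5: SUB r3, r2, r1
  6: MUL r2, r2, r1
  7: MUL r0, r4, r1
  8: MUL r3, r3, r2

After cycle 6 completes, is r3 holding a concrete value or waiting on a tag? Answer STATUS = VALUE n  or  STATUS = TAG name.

c1: issue ADD r2<-Add1 | r0:4,r1:9,r2:Add1,r3:5,r4:2
c2: issue ADD r0<-Add2 | r0:Add2,r1:9,r2:Add1,r3:5,r4:2
c3: issue MUL r4<-Mul1 | r0:Add2,r1:9,r2:Add1,r3:5,r4:Mul1
c4: CDB Add1=9; issue ADD r1<-Add1 | r0:Add2,r1:Add1,r2:9,r3:5,r4:Mul1
c5: CDB Add2=9; issue MUL r2<-Mul2 | r0:9,r1:Add1,r2:Mul2,r3:5,r4:Mul1
c6: issue SUB r3<-Add2 | r0:9,r1:Add1,r2:Mul2,r3:Add2,r4:Mul1

STATUS = TAG Add2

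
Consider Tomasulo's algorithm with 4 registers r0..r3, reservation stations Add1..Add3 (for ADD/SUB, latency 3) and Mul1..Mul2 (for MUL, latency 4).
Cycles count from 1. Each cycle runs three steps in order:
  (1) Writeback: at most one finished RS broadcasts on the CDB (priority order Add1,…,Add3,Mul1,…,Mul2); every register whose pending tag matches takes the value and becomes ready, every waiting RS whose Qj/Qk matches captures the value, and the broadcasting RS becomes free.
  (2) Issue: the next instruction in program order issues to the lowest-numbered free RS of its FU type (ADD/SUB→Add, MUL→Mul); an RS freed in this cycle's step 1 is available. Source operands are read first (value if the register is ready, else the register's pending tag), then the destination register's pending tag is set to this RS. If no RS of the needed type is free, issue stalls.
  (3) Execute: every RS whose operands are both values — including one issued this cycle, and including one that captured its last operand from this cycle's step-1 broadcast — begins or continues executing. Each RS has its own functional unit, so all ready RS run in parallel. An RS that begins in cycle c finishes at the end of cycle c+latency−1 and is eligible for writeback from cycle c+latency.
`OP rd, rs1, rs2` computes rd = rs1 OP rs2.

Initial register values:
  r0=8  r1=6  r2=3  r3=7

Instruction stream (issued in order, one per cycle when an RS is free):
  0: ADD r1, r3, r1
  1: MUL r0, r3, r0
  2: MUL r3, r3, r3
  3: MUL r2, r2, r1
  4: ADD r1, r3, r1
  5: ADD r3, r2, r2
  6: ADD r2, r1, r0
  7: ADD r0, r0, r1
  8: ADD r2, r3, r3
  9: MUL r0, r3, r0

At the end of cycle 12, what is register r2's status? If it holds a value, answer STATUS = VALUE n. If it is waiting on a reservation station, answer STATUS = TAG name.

c1: issue ADD r1<-Add1 | r0:8,r1:Add1,r2:3,r3:7
c2: issue MUL r0<-Mul1 | r0:Mul1,r1:Add1,r2:3,r3:7
c3: issue MUL r3<-Mul2 | r0:Mul1,r1:Add1,r2:3,r3:Mul2
c4: CDB Add1=13; stall | r0:Mul1,r1:13,r2:3,r3:Mul2
c5: stall | r0:Mul1,r1:13,r2:3,r3:Mul2
c6: CDB Mul1=56; issue MUL r2<-Mul1 | r0:56,r1:13,r2:Mul1,r3:Mul2
c7: CDB Mul2=49; issue ADD r1<-Add1 | r0:56,r1:Add1,r2:Mul1,r3:49
c8: issue ADD r3<-Add2 | r0:56,r1:Add1,r2:Mul1,r3:Add2
c9: issue ADD r2<-Add3 | r0:56,r1:Add1,r2:Add3,r3:Add2
c10: CDB Add1=62; issue ADD r0<-Add1 | r0:Add1,r1:62,r2:Add3,r3:Add2
c11: CDB Mul1=39; stall | r0:Add1,r1:62,r2:Add3,r3:Add2
c12: stall | r0:Add1,r1:62,r2:Add3,r3:Add2

STATUS = TAG Add3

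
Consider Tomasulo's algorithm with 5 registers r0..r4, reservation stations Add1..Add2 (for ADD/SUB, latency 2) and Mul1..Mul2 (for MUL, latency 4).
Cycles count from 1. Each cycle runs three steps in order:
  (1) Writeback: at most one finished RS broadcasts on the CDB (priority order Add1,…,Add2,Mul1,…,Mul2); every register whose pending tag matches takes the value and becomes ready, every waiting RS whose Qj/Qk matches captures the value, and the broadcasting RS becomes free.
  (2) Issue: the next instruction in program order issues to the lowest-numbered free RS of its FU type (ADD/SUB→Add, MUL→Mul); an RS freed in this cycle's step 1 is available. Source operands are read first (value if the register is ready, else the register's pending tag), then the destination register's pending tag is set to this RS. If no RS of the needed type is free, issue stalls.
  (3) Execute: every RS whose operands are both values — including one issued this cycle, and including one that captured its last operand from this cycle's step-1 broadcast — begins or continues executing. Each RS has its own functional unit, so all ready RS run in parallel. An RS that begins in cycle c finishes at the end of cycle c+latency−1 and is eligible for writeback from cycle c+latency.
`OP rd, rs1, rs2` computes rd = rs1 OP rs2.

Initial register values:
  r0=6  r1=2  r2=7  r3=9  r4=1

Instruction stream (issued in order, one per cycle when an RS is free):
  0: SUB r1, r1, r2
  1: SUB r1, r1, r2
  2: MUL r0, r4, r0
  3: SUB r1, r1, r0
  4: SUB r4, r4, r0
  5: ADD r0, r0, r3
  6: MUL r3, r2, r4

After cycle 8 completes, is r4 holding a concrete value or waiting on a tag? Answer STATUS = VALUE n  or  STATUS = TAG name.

STATUS = TAG Add2

c1: issue SUB r1<-Add1 | r0:6,r1:Add1,r2:7,r3:9,r4:1
c2: issue SUB r1<-Add2 | r0:6,r1:Add2,r2:7,r3:9,r4:1
c3: CDB Add1=-5; issue MUL r0<-Mul1 | r0:Mul1,r1:Add2,r2:7,r3:9,r4:1
c4: issue SUB r1<-Add1 | r0:Mul1,r1:Add1,r2:7,r3:9,r4:1
c5: CDB Add2=-12; issue SUB r4<-Add2 | r0:Mul1,r1:Add1,r2:7,r3:9,r4:Add2
c6: stall | r0:Mul1,r1:Add1,r2:7,r3:9,r4:Add2
c7: CDB Mul1=6; stall | r0:6,r1:Add1,r2:7,r3:9,r4:Add2
c8: stall | r0:6,r1:Add1,r2:7,r3:9,r4:Add2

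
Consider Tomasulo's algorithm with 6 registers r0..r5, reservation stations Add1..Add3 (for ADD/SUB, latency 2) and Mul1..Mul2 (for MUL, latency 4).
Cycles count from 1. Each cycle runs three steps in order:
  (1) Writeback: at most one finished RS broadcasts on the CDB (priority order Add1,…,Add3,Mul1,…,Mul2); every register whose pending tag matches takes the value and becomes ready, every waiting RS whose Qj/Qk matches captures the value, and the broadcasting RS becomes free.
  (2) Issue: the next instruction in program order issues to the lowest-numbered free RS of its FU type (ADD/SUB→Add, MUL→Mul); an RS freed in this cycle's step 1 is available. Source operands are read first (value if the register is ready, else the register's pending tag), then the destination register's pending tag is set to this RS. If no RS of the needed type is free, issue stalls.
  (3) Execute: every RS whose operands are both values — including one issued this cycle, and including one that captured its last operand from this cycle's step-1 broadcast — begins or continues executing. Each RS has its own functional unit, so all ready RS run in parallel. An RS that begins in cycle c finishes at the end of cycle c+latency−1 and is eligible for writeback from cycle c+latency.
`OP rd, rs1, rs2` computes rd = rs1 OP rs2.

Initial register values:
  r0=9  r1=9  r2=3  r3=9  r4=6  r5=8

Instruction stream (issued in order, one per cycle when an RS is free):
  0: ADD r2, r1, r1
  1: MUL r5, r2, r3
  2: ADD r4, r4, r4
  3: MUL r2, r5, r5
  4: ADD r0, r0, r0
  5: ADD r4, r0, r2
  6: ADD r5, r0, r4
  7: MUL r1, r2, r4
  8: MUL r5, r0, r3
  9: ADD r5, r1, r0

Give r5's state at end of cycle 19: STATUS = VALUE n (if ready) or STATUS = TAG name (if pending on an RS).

STATUS = TAG Add3

  c1: issue ADD r2<-Add1  regs: r0:9,r1:9,r2:Add1,r3:9,r4:6,r5:8
  c2: issue MUL r5<-Mul1  regs: r0:9,r1:9,r2:Add1,r3:9,r4:6,r5:Mul1
  c3: CDB Add1=18; issue ADD r4<-Add1  regs: r0:9,r1:9,r2:18,r3:9,r4:Add1,r5:Mul1
  c4: issue MUL r2<-Mul2  regs: r0:9,r1:9,r2:Mul2,r3:9,r4:Add1,r5:Mul1
  c5: CDB Add1=12; issue ADD r0<-Add1  regs: r0:Add1,r1:9,r2:Mul2,r3:9,r4:12,r5:Mul1
  c6: issue ADD r4<-Add2  regs: r0:Add1,r1:9,r2:Mul2,r3:9,r4:Add2,r5:Mul1
  c7: CDB Add1=18; issue ADD r5<-Add1  regs: r0:18,r1:9,r2:Mul2,r3:9,r4:Add2,r5:Add1
  c8: CDB Mul1=162; issue MUL r1<-Mul1  regs: r0:18,r1:Mul1,r2:Mul2,r3:9,r4:Add2,r5:Add1
  c9: stall  regs: r0:18,r1:Mul1,r2:Mul2,r3:9,r4:Add2,r5:Add1
  c10: stall  regs: r0:18,r1:Mul1,r2:Mul2,r3:9,r4:Add2,r5:Add1
  c11: stall  regs: r0:18,r1:Mul1,r2:Mul2,r3:9,r4:Add2,r5:Add1
  c12: CDB Mul2=26244; issue MUL r5<-Mul2  regs: r0:18,r1:Mul1,r2:26244,r3:9,r4:Add2,r5:Mul2
  c13: issue ADD r5<-Add3  regs: r0:18,r1:Mul1,r2:26244,r3:9,r4:Add2,r5:Add3
  c14: CDB Add2=26262  regs: r0:18,r1:Mul1,r2:26244,r3:9,r4:26262,r5:Add3
  c15: -  regs: r0:18,r1:Mul1,r2:26244,r3:9,r4:26262,r5:Add3
  c16: CDB Add1=26280  regs: r0:18,r1:Mul1,r2:26244,r3:9,r4:26262,r5:Add3
  c17: CDB Mul2=162  regs: r0:18,r1:Mul1,r2:26244,r3:9,r4:26262,r5:Add3
  c18: CDB Mul1=689219928  regs: r0:18,r1:689219928,r2:26244,r3:9,r4:26262,r5:Add3
  c19: -  regs: r0:18,r1:689219928,r2:26244,r3:9,r4:26262,r5:Add3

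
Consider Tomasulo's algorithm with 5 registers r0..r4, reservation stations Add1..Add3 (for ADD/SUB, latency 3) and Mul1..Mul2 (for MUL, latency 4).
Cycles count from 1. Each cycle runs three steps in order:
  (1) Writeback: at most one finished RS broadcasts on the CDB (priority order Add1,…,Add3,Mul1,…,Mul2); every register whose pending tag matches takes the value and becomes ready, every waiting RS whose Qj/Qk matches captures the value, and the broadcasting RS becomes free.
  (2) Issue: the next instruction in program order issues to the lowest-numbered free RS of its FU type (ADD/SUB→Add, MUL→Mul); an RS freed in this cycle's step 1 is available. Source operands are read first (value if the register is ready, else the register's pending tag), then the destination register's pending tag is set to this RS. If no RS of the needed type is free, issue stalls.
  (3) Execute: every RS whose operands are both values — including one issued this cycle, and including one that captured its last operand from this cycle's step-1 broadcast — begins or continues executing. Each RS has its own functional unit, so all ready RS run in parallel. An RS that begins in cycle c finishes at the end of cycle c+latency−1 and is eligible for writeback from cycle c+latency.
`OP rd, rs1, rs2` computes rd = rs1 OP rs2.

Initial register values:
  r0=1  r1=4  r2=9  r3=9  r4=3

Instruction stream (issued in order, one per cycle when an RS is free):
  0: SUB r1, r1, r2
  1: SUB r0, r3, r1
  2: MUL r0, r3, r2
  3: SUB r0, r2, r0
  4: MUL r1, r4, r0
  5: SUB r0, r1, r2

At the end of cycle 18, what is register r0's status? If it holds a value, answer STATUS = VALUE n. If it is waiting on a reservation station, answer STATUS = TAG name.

STATUS = VALUE -225

cycle 1: issue SUB r1<-Add1 // r0:1,r1:Add1,r2:9,r3:9,r4:3
cycle 2: issue SUB r0<-Add2 // r0:Add2,r1:Add1,r2:9,r3:9,r4:3
cycle 3: issue MUL r0<-Mul1 // r0:Mul1,r1:Add1,r2:9,r3:9,r4:3
cycle 4: CDB Add1=-5; issue SUB r0<-Add1 // r0:Add1,r1:-5,r2:9,r3:9,r4:3
cycle 5: issue MUL r1<-Mul2 // r0:Add1,r1:Mul2,r2:9,r3:9,r4:3
cycle 6: issue SUB r0<-Add3 // r0:Add3,r1:Mul2,r2:9,r3:9,r4:3
cycle 7: CDB Add2=14 // r0:Add3,r1:Mul2,r2:9,r3:9,r4:3
cycle 8: CDB Mul1=81 // r0:Add3,r1:Mul2,r2:9,r3:9,r4:3
cycle 9: - // r0:Add3,r1:Mul2,r2:9,r3:9,r4:3
cycle 10: - // r0:Add3,r1:Mul2,r2:9,r3:9,r4:3
cycle 11: CDB Add1=-72 // r0:Add3,r1:Mul2,r2:9,r3:9,r4:3
cycle 12: - // r0:Add3,r1:Mul2,r2:9,r3:9,r4:3
cycle 13: - // r0:Add3,r1:Mul2,r2:9,r3:9,r4:3
cycle 14: - // r0:Add3,r1:Mul2,r2:9,r3:9,r4:3
cycle 15: CDB Mul2=-216 // r0:Add3,r1:-216,r2:9,r3:9,r4:3
cycle 16: - // r0:Add3,r1:-216,r2:9,r3:9,r4:3
cycle 17: - // r0:Add3,r1:-216,r2:9,r3:9,r4:3
cycle 18: CDB Add3=-225 // r0:-225,r1:-216,r2:9,r3:9,r4:3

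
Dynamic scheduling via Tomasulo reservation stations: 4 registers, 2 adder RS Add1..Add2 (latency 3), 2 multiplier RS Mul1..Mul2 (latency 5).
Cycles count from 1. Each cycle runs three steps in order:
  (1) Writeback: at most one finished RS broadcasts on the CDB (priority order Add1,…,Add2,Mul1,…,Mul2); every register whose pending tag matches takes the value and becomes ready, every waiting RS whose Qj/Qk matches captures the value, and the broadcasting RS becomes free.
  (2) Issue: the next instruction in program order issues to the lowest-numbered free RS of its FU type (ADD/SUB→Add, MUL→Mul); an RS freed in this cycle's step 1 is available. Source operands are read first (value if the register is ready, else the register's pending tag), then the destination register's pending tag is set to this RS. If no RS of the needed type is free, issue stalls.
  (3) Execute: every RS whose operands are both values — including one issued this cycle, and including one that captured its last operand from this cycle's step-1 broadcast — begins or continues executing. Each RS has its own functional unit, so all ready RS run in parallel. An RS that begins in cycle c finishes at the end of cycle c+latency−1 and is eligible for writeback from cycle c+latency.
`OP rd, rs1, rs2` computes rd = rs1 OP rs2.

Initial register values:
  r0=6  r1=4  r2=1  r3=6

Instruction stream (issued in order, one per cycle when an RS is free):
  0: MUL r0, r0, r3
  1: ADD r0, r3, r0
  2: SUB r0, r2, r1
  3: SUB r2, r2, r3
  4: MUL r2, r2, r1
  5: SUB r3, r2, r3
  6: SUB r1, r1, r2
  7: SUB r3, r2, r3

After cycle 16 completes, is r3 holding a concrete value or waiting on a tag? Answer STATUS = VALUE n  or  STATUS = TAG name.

STATUS = TAG Add2

cycle 1: issue MUL r0<-Mul1 // r0:Mul1,r1:4,r2:1,r3:6
cycle 2: issue ADD r0<-Add1 // r0:Add1,r1:4,r2:1,r3:6
cycle 3: issue SUB r0<-Add2 // r0:Add2,r1:4,r2:1,r3:6
cycle 4: stall // r0:Add2,r1:4,r2:1,r3:6
cycle 5: stall // r0:Add2,r1:4,r2:1,r3:6
cycle 6: CDB Add2=-3; issue SUB r2<-Add2 // r0:-3,r1:4,r2:Add2,r3:6
cycle 7: CDB Mul1=36; issue MUL r2<-Mul1 // r0:-3,r1:4,r2:Mul1,r3:6
cycle 8: stall // r0:-3,r1:4,r2:Mul1,r3:6
cycle 9: CDB Add2=-5; issue SUB r3<-Add2 // r0:-3,r1:4,r2:Mul1,r3:Add2
cycle 10: CDB Add1=42; issue SUB r1<-Add1 // r0:-3,r1:Add1,r2:Mul1,r3:Add2
cycle 11: stall // r0:-3,r1:Add1,r2:Mul1,r3:Add2
cycle 12: stall // r0:-3,r1:Add1,r2:Mul1,r3:Add2
cycle 13: stall // r0:-3,r1:Add1,r2:Mul1,r3:Add2
cycle 14: CDB Mul1=-20; stall // r0:-3,r1:Add1,r2:-20,r3:Add2
cycle 15: stall // r0:-3,r1:Add1,r2:-20,r3:Add2
cycle 16: stall // r0:-3,r1:Add1,r2:-20,r3:Add2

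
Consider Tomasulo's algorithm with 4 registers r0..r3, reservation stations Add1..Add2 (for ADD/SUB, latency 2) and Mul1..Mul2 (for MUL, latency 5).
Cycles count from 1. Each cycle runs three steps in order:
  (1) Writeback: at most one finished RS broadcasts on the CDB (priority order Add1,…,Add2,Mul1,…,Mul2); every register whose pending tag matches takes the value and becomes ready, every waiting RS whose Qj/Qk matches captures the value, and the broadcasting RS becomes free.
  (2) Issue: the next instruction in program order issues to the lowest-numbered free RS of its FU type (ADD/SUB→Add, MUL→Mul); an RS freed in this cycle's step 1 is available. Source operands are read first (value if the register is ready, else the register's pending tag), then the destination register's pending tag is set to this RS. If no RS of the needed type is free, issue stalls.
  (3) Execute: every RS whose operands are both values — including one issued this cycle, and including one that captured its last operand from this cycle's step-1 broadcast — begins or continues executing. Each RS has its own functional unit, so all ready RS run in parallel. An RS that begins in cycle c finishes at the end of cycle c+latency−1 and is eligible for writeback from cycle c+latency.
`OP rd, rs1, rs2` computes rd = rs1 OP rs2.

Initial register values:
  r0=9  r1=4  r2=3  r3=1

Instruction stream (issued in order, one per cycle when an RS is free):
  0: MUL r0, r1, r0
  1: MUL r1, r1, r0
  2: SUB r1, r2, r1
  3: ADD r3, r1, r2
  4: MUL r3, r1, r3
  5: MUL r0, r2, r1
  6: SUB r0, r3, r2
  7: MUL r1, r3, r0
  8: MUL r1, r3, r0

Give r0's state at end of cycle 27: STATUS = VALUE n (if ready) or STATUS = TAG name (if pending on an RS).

STATUS = VALUE 19455

c1: issue MUL r0<-Mul1 | r0:Mul1,r1:4,r2:3,r3:1
c2: issue MUL r1<-Mul2 | r0:Mul1,r1:Mul2,r2:3,r3:1
c3: issue SUB r1<-Add1 | r0:Mul1,r1:Add1,r2:3,r3:1
c4: issue ADD r3<-Add2 | r0:Mul1,r1:Add1,r2:3,r3:Add2
c5: stall | r0:Mul1,r1:Add1,r2:3,r3:Add2
c6: CDB Mul1=36; issue MUL r3<-Mul1 | r0:36,r1:Add1,r2:3,r3:Mul1
c7: stall | r0:36,r1:Add1,r2:3,r3:Mul1
c8: stall | r0:36,r1:Add1,r2:3,r3:Mul1
c9: stall | r0:36,r1:Add1,r2:3,r3:Mul1
c10: stall | r0:36,r1:Add1,r2:3,r3:Mul1
c11: CDB Mul2=144; issue MUL r0<-Mul2 | r0:Mul2,r1:Add1,r2:3,r3:Mul1
c12: stall | r0:Mul2,r1:Add1,r2:3,r3:Mul1
c13: CDB Add1=-141; issue SUB r0<-Add1 | r0:Add1,r1:-141,r2:3,r3:Mul1
c14: stall | r0:Add1,r1:-141,r2:3,r3:Mul1
c15: CDB Add2=-138; stall | r0:Add1,r1:-141,r2:3,r3:Mul1
c16: stall | r0:Add1,r1:-141,r2:3,r3:Mul1
c17: stall | r0:Add1,r1:-141,r2:3,r3:Mul1
c18: CDB Mul2=-423; issue MUL r1<-Mul2 | r0:Add1,r1:Mul2,r2:3,r3:Mul1
c19: stall | r0:Add1,r1:Mul2,r2:3,r3:Mul1
c20: CDB Mul1=19458; issue MUL r1<-Mul1 | r0:Add1,r1:Mul1,r2:3,r3:19458
c21: - | r0:Add1,r1:Mul1,r2:3,r3:19458
c22: CDB Add1=19455 | r0:19455,r1:Mul1,r2:3,r3:19458
c23: - | r0:19455,r1:Mul1,r2:3,r3:19458
c24: - | r0:19455,r1:Mul1,r2:3,r3:19458
c25: - | r0:19455,r1:Mul1,r2:3,r3:19458
c26: - | r0:19455,r1:Mul1,r2:3,r3:19458
c27: CDB Mul1=378555390 | r0:19455,r1:378555390,r2:3,r3:19458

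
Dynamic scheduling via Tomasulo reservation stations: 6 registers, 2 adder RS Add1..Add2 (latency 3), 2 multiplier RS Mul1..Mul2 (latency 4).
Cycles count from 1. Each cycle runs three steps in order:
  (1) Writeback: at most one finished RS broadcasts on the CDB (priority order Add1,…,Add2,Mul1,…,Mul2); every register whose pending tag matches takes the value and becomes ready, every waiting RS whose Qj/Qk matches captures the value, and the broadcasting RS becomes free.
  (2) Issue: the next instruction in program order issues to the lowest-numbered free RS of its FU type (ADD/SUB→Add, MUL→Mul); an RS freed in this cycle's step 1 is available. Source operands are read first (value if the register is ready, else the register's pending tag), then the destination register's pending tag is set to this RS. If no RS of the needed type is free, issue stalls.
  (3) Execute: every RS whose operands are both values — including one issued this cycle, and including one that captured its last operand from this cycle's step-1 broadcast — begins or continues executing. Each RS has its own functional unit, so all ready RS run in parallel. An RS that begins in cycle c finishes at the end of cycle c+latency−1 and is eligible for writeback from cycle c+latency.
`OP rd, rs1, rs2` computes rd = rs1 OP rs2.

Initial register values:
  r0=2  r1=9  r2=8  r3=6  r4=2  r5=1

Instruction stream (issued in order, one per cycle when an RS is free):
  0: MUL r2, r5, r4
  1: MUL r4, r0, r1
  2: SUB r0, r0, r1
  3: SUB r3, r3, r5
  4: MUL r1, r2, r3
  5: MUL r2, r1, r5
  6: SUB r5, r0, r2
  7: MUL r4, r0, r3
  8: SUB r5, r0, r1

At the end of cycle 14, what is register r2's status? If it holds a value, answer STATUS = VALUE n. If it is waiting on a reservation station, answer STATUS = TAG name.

cycle 1: issue MUL r2<-Mul1 // r0:2,r1:9,r2:Mul1,r3:6,r4:2,r5:1
cycle 2: issue MUL r4<-Mul2 // r0:2,r1:9,r2:Mul1,r3:6,r4:Mul2,r5:1
cycle 3: issue SUB r0<-Add1 // r0:Add1,r1:9,r2:Mul1,r3:6,r4:Mul2,r5:1
cycle 4: issue SUB r3<-Add2 // r0:Add1,r1:9,r2:Mul1,r3:Add2,r4:Mul2,r5:1
cycle 5: CDB Mul1=2; issue MUL r1<-Mul1 // r0:Add1,r1:Mul1,r2:2,r3:Add2,r4:Mul2,r5:1
cycle 6: CDB Add1=-7; stall // r0:-7,r1:Mul1,r2:2,r3:Add2,r4:Mul2,r5:1
cycle 7: CDB Add2=5; stall // r0:-7,r1:Mul1,r2:2,r3:5,r4:Mul2,r5:1
cycle 8: CDB Mul2=18; issue MUL r2<-Mul2 // r0:-7,r1:Mul1,r2:Mul2,r3:5,r4:18,r5:1
cycle 9: issue SUB r5<-Add1 // r0:-7,r1:Mul1,r2:Mul2,r3:5,r4:18,r5:Add1
cycle 10: stall // r0:-7,r1:Mul1,r2:Mul2,r3:5,r4:18,r5:Add1
cycle 11: CDB Mul1=10; issue MUL r4<-Mul1 // r0:-7,r1:10,r2:Mul2,r3:5,r4:Mul1,r5:Add1
cycle 12: issue SUB r5<-Add2 // r0:-7,r1:10,r2:Mul2,r3:5,r4:Mul1,r5:Add2
cycle 13: - // r0:-7,r1:10,r2:Mul2,r3:5,r4:Mul1,r5:Add2
cycle 14: - // r0:-7,r1:10,r2:Mul2,r3:5,r4:Mul1,r5:Add2

STATUS = TAG Mul2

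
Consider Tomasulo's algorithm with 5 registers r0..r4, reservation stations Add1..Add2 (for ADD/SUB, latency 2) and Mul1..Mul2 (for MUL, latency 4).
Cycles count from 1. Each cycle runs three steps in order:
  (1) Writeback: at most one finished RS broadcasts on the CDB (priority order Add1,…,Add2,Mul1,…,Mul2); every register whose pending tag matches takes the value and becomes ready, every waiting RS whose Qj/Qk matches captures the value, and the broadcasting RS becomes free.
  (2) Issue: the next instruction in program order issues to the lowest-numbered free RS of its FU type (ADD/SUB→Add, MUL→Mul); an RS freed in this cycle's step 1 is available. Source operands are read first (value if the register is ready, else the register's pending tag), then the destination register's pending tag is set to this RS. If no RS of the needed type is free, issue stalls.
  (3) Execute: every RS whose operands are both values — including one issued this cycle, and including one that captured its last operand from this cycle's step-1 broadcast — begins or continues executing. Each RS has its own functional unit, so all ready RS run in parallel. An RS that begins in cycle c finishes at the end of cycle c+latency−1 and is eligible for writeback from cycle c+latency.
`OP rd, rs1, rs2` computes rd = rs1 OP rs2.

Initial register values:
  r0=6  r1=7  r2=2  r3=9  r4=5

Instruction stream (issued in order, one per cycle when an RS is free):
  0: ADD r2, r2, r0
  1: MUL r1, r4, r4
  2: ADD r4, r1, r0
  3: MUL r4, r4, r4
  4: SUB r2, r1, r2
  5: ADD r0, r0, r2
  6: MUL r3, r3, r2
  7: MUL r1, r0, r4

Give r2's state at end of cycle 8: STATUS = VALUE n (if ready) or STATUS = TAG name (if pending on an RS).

STATUS = TAG Add2

c1: issue ADD r2<-Add1 | r0:6,r1:7,r2:Add1,r3:9,r4:5
c2: issue MUL r1<-Mul1 | r0:6,r1:Mul1,r2:Add1,r3:9,r4:5
c3: CDB Add1=8; issue ADD r4<-Add1 | r0:6,r1:Mul1,r2:8,r3:9,r4:Add1
c4: issue MUL r4<-Mul2 | r0:6,r1:Mul1,r2:8,r3:9,r4:Mul2
c5: issue SUB r2<-Add2 | r0:6,r1:Mul1,r2:Add2,r3:9,r4:Mul2
c6: CDB Mul1=25; stall | r0:6,r1:25,r2:Add2,r3:9,r4:Mul2
c7: stall | r0:6,r1:25,r2:Add2,r3:9,r4:Mul2
c8: CDB Add1=31; issue ADD r0<-Add1 | r0:Add1,r1:25,r2:Add2,r3:9,r4:Mul2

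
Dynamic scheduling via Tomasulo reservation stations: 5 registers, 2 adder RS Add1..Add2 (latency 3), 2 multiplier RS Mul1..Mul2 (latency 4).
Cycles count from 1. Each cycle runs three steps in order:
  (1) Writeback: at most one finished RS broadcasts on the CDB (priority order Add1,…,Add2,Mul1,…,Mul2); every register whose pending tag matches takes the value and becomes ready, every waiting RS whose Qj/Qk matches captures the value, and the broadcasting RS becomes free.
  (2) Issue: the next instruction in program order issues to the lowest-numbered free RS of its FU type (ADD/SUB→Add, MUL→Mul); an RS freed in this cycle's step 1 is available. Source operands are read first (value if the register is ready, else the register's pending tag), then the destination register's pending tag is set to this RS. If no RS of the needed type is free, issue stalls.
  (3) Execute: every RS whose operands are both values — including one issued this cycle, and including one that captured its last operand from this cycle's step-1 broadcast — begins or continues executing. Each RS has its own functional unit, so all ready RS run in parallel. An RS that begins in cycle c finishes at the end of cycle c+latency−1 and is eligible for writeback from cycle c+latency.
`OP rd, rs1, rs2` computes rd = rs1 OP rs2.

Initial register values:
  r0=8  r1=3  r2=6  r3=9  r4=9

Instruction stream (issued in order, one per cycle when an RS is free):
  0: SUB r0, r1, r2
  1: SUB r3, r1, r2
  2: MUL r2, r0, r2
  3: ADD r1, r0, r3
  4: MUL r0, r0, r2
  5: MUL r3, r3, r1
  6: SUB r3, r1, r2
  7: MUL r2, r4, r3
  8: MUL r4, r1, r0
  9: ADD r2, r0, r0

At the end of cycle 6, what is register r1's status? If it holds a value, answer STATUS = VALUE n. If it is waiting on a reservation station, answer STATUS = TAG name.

c1: issue SUB r0<-Add1 | r0:Add1,r1:3,r2:6,r3:9,r4:9
c2: issue SUB r3<-Add2 | r0:Add1,r1:3,r2:6,r3:Add2,r4:9
c3: issue MUL r2<-Mul1 | r0:Add1,r1:3,r2:Mul1,r3:Add2,r4:9
c4: CDB Add1=-3; issue ADD r1<-Add1 | r0:-3,r1:Add1,r2:Mul1,r3:Add2,r4:9
c5: CDB Add2=-3; issue MUL r0<-Mul2 | r0:Mul2,r1:Add1,r2:Mul1,r3:-3,r4:9
c6: stall | r0:Mul2,r1:Add1,r2:Mul1,r3:-3,r4:9

STATUS = TAG Add1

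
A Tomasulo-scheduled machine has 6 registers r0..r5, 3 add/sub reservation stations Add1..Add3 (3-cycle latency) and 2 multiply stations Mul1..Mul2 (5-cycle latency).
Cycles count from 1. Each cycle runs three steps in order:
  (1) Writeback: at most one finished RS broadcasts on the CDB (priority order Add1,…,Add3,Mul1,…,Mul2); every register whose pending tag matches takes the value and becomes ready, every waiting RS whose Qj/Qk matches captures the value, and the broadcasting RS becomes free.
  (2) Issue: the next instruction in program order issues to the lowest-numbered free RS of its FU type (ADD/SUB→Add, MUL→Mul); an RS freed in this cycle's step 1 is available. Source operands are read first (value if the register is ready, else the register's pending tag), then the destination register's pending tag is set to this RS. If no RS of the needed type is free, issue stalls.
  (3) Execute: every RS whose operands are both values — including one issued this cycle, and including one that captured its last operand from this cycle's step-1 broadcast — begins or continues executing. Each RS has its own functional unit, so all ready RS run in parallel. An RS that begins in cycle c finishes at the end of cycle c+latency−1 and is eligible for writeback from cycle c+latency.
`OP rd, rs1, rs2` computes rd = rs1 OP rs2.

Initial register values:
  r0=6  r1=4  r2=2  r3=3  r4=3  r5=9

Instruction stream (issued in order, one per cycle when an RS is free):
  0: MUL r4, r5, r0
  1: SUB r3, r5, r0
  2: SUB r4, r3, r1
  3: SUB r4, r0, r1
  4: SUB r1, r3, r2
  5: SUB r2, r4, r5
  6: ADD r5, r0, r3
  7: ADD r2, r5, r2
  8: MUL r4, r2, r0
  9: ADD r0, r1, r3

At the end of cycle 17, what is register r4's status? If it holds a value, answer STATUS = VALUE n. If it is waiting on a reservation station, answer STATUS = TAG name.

cycle 1: issue MUL r4<-Mul1 // r0:6,r1:4,r2:2,r3:3,r4:Mul1,r5:9
cycle 2: issue SUB r3<-Add1 // r0:6,r1:4,r2:2,r3:Add1,r4:Mul1,r5:9
cycle 3: issue SUB r4<-Add2 // r0:6,r1:4,r2:2,r3:Add1,r4:Add2,r5:9
cycle 4: issue SUB r4<-Add3 // r0:6,r1:4,r2:2,r3:Add1,r4:Add3,r5:9
cycle 5: CDB Add1=3; issue SUB r1<-Add1 // r0:6,r1:Add1,r2:2,r3:3,r4:Add3,r5:9
cycle 6: CDB Mul1=54; stall // r0:6,r1:Add1,r2:2,r3:3,r4:Add3,r5:9
cycle 7: CDB Add3=2; issue SUB r2<-Add3 // r0:6,r1:Add1,r2:Add3,r3:3,r4:2,r5:9
cycle 8: CDB Add1=1; issue ADD r5<-Add1 // r0:6,r1:1,r2:Add3,r3:3,r4:2,r5:Add1
cycle 9: CDB Add2=-1; issue ADD r2<-Add2 // r0:6,r1:1,r2:Add2,r3:3,r4:2,r5:Add1
cycle 10: CDB Add3=-7; issue MUL r4<-Mul1 // r0:6,r1:1,r2:Add2,r3:3,r4:Mul1,r5:Add1
cycle 11: CDB Add1=9; issue ADD r0<-Add1 // r0:Add1,r1:1,r2:Add2,r3:3,r4:Mul1,r5:9
cycle 12: - // r0:Add1,r1:1,r2:Add2,r3:3,r4:Mul1,r5:9
cycle 13: - // r0:Add1,r1:1,r2:Add2,r3:3,r4:Mul1,r5:9
cycle 14: CDB Add1=4 // r0:4,r1:1,r2:Add2,r3:3,r4:Mul1,r5:9
cycle 15: CDB Add2=2 // r0:4,r1:1,r2:2,r3:3,r4:Mul1,r5:9
cycle 16: - // r0:4,r1:1,r2:2,r3:3,r4:Mul1,r5:9
cycle 17: - // r0:4,r1:1,r2:2,r3:3,r4:Mul1,r5:9

STATUS = TAG Mul1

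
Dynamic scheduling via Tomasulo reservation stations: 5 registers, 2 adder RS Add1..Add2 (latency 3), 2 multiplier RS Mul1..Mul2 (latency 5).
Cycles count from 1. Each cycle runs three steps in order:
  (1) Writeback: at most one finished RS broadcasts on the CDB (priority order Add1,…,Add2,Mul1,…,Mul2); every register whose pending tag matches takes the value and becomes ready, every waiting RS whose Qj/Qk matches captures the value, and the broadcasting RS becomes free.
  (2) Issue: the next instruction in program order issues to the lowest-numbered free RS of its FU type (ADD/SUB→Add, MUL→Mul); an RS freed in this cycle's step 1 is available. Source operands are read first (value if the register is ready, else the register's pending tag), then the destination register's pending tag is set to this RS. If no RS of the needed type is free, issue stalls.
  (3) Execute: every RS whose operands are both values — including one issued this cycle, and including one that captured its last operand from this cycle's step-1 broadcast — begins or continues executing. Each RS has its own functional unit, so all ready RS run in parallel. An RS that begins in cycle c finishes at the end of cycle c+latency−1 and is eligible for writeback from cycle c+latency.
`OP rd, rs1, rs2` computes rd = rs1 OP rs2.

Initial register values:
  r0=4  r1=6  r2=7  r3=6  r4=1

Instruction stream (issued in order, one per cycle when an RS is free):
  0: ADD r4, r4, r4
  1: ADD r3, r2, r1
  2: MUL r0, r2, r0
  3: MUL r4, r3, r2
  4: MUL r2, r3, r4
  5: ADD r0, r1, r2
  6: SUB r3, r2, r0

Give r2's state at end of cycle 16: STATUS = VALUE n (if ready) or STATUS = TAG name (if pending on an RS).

STATUS = VALUE 1183

c1: issue ADD r4<-Add1 | r0:4,r1:6,r2:7,r3:6,r4:Add1
c2: issue ADD r3<-Add2 | r0:4,r1:6,r2:7,r3:Add2,r4:Add1
c3: issue MUL r0<-Mul1 | r0:Mul1,r1:6,r2:7,r3:Add2,r4:Add1
c4: CDB Add1=2; issue MUL r4<-Mul2 | r0:Mul1,r1:6,r2:7,r3:Add2,r4:Mul2
c5: CDB Add2=13; stall | r0:Mul1,r1:6,r2:7,r3:13,r4:Mul2
c6: stall | r0:Mul1,r1:6,r2:7,r3:13,r4:Mul2
c7: stall | r0:Mul1,r1:6,r2:7,r3:13,r4:Mul2
c8: CDB Mul1=28; issue MUL r2<-Mul1 | r0:28,r1:6,r2:Mul1,r3:13,r4:Mul2
c9: issue ADD r0<-Add1 | r0:Add1,r1:6,r2:Mul1,r3:13,r4:Mul2
c10: CDB Mul2=91; issue SUB r3<-Add2 | r0:Add1,r1:6,r2:Mul1,r3:Add2,r4:91
c11: - | r0:Add1,r1:6,r2:Mul1,r3:Add2,r4:91
c12: - | r0:Add1,r1:6,r2:Mul1,r3:Add2,r4:91
c13: - | r0:Add1,r1:6,r2:Mul1,r3:Add2,r4:91
c14: - | r0:Add1,r1:6,r2:Mul1,r3:Add2,r4:91
c15: CDB Mul1=1183 | r0:Add1,r1:6,r2:1183,r3:Add2,r4:91
c16: - | r0:Add1,r1:6,r2:1183,r3:Add2,r4:91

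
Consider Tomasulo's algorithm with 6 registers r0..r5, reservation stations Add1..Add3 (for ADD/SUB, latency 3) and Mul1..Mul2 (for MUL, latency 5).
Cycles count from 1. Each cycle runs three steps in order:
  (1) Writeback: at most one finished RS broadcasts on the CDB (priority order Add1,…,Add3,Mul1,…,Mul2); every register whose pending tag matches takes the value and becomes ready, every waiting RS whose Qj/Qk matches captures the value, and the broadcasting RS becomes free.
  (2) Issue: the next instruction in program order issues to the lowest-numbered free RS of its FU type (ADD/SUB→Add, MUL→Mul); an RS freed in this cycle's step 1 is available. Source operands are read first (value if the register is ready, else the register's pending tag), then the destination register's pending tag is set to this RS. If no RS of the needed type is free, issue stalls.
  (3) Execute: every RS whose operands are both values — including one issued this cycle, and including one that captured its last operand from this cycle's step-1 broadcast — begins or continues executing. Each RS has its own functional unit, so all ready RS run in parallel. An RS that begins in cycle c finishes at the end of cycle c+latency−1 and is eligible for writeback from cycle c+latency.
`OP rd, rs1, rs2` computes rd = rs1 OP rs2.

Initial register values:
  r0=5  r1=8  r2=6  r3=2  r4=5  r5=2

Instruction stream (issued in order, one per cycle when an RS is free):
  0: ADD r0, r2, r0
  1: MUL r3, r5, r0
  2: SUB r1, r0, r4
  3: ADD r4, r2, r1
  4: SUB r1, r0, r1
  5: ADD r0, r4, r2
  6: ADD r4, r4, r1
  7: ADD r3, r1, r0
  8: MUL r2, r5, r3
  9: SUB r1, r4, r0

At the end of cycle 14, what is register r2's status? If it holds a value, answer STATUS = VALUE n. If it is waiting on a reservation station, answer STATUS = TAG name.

  c1: issue ADD r0<-Add1  regs: r0:Add1,r1:8,r2:6,r3:2,r4:5,r5:2
  c2: issue MUL r3<-Mul1  regs: r0:Add1,r1:8,r2:6,r3:Mul1,r4:5,r5:2
  c3: issue SUB r1<-Add2  regs: r0:Add1,r1:Add2,r2:6,r3:Mul1,r4:5,r5:2
  c4: CDB Add1=11; issue ADD r4<-Add1  regs: r0:11,r1:Add2,r2:6,r3:Mul1,r4:Add1,r5:2
  c5: issue SUB r1<-Add3  regs: r0:11,r1:Add3,r2:6,r3:Mul1,r4:Add1,r5:2
  c6: stall  regs: r0:11,r1:Add3,r2:6,r3:Mul1,r4:Add1,r5:2
  c7: CDB Add2=6; issue ADD r0<-Add2  regs: r0:Add2,r1:Add3,r2:6,r3:Mul1,r4:Add1,r5:2
  c8: stall  regs: r0:Add2,r1:Add3,r2:6,r3:Mul1,r4:Add1,r5:2
  c9: CDB Mul1=22; stall  regs: r0:Add2,r1:Add3,r2:6,r3:22,r4:Add1,r5:2
  c10: CDB Add1=12; issue ADD r4<-Add1  regs: r0:Add2,r1:Add3,r2:6,r3:22,r4:Add1,r5:2
  c11: CDB Add3=5; issue ADD r3<-Add3  regs: r0:Add2,r1:5,r2:6,r3:Add3,r4:Add1,r5:2
  c12: issue MUL r2<-Mul1  regs: r0:Add2,r1:5,r2:Mul1,r3:Add3,r4:Add1,r5:2
  c13: CDB Add2=18; issue SUB r1<-Add2  regs: r0:18,r1:Add2,r2:Mul1,r3:Add3,r4:Add1,r5:2
  c14: CDB Add1=17  regs: r0:18,r1:Add2,r2:Mul1,r3:Add3,r4:17,r5:2

STATUS = TAG Mul1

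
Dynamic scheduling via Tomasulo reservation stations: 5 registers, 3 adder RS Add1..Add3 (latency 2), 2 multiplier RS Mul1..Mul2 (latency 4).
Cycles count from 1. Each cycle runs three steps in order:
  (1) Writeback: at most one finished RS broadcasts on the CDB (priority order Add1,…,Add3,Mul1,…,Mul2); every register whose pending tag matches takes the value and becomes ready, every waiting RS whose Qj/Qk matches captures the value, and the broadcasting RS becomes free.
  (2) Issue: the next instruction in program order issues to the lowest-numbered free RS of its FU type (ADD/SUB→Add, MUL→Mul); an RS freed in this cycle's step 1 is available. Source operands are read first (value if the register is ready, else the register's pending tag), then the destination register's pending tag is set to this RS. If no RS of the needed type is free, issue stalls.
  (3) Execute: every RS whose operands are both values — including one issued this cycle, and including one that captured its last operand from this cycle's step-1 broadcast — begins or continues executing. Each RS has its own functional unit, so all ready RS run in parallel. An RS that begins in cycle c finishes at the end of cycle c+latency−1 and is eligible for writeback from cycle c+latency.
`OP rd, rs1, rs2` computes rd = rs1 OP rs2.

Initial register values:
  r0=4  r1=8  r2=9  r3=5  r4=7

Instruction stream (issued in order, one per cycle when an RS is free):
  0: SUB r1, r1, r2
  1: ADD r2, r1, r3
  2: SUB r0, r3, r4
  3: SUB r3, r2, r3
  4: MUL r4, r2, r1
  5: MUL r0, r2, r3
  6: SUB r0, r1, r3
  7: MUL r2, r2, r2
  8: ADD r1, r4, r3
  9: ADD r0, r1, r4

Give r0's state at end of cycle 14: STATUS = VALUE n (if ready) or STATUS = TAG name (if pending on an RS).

STATUS = TAG Add2

cycle 1: issue SUB r1<-Add1 // r0:4,r1:Add1,r2:9,r3:5,r4:7
cycle 2: issue ADD r2<-Add2 // r0:4,r1:Add1,r2:Add2,r3:5,r4:7
cycle 3: CDB Add1=-1; issue SUB r0<-Add1 // r0:Add1,r1:-1,r2:Add2,r3:5,r4:7
cycle 4: issue SUB r3<-Add3 // r0:Add1,r1:-1,r2:Add2,r3:Add3,r4:7
cycle 5: CDB Add1=-2; issue MUL r4<-Mul1 // r0:-2,r1:-1,r2:Add2,r3:Add3,r4:Mul1
cycle 6: CDB Add2=4; issue MUL r0<-Mul2 // r0:Mul2,r1:-1,r2:4,r3:Add3,r4:Mul1
cycle 7: issue SUB r0<-Add1 // r0:Add1,r1:-1,r2:4,r3:Add3,r4:Mul1
cycle 8: CDB Add3=-1; stall // r0:Add1,r1:-1,r2:4,r3:-1,r4:Mul1
cycle 9: stall // r0:Add1,r1:-1,r2:4,r3:-1,r4:Mul1
cycle 10: CDB Add1=0; stall // r0:0,r1:-1,r2:4,r3:-1,r4:Mul1
cycle 11: CDB Mul1=-4; issue MUL r2<-Mul1 // r0:0,r1:-1,r2:Mul1,r3:-1,r4:-4
cycle 12: CDB Mul2=-4; issue ADD r1<-Add1 // r0:0,r1:Add1,r2:Mul1,r3:-1,r4:-4
cycle 13: issue ADD r0<-Add2 // r0:Add2,r1:Add1,r2:Mul1,r3:-1,r4:-4
cycle 14: CDB Add1=-5 // r0:Add2,r1:-5,r2:Mul1,r3:-1,r4:-4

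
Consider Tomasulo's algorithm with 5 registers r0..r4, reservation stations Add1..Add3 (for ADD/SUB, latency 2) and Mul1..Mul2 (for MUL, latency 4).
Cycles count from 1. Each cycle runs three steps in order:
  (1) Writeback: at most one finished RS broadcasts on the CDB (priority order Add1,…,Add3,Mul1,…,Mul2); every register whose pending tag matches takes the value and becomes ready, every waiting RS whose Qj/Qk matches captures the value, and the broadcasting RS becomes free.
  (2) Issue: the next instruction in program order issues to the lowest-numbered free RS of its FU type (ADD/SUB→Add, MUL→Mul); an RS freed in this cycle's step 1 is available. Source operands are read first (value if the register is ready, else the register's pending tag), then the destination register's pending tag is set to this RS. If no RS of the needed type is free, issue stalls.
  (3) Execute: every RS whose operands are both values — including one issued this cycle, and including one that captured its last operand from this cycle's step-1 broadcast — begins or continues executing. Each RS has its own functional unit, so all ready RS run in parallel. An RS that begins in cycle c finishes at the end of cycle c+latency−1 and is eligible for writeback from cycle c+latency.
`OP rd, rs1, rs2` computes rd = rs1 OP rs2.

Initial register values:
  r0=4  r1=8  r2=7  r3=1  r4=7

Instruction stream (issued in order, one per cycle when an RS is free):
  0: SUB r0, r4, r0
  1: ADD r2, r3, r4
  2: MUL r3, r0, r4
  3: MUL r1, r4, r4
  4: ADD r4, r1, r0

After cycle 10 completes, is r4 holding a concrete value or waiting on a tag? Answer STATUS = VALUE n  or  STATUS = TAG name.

  c1: issue SUB r0<-Add1  regs: r0:Add1,r1:8,r2:7,r3:1,r4:7
  c2: issue ADD r2<-Add2  regs: r0:Add1,r1:8,r2:Add2,r3:1,r4:7
  c3: CDB Add1=3; issue MUL r3<-Mul1  regs: r0:3,r1:8,r2:Add2,r3:Mul1,r4:7
  c4: CDB Add2=8; issue MUL r1<-Mul2  regs: r0:3,r1:Mul2,r2:8,r3:Mul1,r4:7
  c5: issue ADD r4<-Add1  regs: r0:3,r1:Mul2,r2:8,r3:Mul1,r4:Add1
  c6: -  regs: r0:3,r1:Mul2,r2:8,r3:Mul1,r4:Add1
  c7: CDB Mul1=21  regs: r0:3,r1:Mul2,r2:8,r3:21,r4:Add1
  c8: CDB Mul2=49  regs: r0:3,r1:49,r2:8,r3:21,r4:Add1
  c9: -  regs: r0:3,r1:49,r2:8,r3:21,r4:Add1
  c10: CDB Add1=52  regs: r0:3,r1:49,r2:8,r3:21,r4:52

STATUS = VALUE 52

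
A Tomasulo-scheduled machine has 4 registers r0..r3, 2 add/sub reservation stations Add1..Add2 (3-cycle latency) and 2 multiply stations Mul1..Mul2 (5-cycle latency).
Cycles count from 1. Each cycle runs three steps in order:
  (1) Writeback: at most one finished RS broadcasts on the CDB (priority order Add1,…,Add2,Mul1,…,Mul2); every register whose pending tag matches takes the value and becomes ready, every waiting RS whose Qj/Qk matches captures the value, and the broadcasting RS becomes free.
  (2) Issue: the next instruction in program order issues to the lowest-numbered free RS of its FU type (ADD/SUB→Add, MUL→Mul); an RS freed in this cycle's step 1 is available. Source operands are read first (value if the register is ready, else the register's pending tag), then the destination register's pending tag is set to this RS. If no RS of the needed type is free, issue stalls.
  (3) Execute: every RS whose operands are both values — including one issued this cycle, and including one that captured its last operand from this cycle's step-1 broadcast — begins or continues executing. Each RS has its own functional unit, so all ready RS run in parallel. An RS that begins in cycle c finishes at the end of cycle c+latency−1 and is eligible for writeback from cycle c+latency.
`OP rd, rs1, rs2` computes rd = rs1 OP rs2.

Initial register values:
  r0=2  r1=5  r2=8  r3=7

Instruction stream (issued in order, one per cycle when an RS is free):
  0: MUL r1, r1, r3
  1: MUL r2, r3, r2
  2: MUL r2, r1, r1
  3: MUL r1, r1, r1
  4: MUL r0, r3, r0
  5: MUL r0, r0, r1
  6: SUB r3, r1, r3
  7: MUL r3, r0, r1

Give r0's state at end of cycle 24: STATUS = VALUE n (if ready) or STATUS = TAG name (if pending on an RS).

  c1: issue MUL r1<-Mul1  regs: r0:2,r1:Mul1,r2:8,r3:7
  c2: issue MUL r2<-Mul2  regs: r0:2,r1:Mul1,r2:Mul2,r3:7
  c3: stall  regs: r0:2,r1:Mul1,r2:Mul2,r3:7
  c4: stall  regs: r0:2,r1:Mul1,r2:Mul2,r3:7
  c5: stall  regs: r0:2,r1:Mul1,r2:Mul2,r3:7
  c6: CDB Mul1=35; issue MUL r2<-Mul1  regs: r0:2,r1:35,r2:Mul1,r3:7
  c7: CDB Mul2=56; issue MUL r1<-Mul2  regs: r0:2,r1:Mul2,r2:Mul1,r3:7
  c8: stall  regs: r0:2,r1:Mul2,r2:Mul1,r3:7
  c9: stall  regs: r0:2,r1:Mul2,r2:Mul1,r3:7
  c10: stall  regs: r0:2,r1:Mul2,r2:Mul1,r3:7
  c11: CDB Mul1=1225; issue MUL r0<-Mul1  regs: r0:Mul1,r1:Mul2,r2:1225,r3:7
  c12: CDB Mul2=1225; issue MUL r0<-Mul2  regs: r0:Mul2,r1:1225,r2:1225,r3:7
  c13: issue SUB r3<-Add1  regs: r0:Mul2,r1:1225,r2:1225,r3:Add1
  c14: stall  regs: r0:Mul2,r1:1225,r2:1225,r3:Add1
  c15: stall  regs: r0:Mul2,r1:1225,r2:1225,r3:Add1
  c16: CDB Add1=1218; stall  regs: r0:Mul2,r1:1225,r2:1225,r3:1218
  c17: CDB Mul1=14; issue MUL r3<-Mul1  regs: r0:Mul2,r1:1225,r2:1225,r3:Mul1
  c18: -  regs: r0:Mul2,r1:1225,r2:1225,r3:Mul1
  c19: -  regs: r0:Mul2,r1:1225,r2:1225,r3:Mul1
  c20: -  regs: r0:Mul2,r1:1225,r2:1225,r3:Mul1
  c21: -  regs: r0:Mul2,r1:1225,r2:1225,r3:Mul1
  c22: CDB Mul2=17150  regs: r0:17150,r1:1225,r2:1225,r3:Mul1
  c23: -  regs: r0:17150,r1:1225,r2:1225,r3:Mul1
  c24: -  regs: r0:17150,r1:1225,r2:1225,r3:Mul1

STATUS = VALUE 17150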